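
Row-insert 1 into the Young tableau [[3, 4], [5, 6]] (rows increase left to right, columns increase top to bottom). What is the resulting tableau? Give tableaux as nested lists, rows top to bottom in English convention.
[[1, 4], [3, 6], [5]]

In row 1, 1 replaces 3 (the leftmost entry greater than 1); 3 is bumped to row 2. In row 2, 3 replaces 5 (the leftmost entry greater than 3); 5 is bumped to row 3. 5 starts a new row 3. The new tableau is [[1, 4], [3, 6], [5]].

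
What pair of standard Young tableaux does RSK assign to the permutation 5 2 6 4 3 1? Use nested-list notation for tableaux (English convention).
Insert each entry of the permutation into P by Schensted row insertion, recording in Q the position of each new cell.

After inserting 5: P = [[5]].
After inserting 2: P = [[2], [5]].
After inserting 6: P = [[2, 6], [5]].
After inserting 4: P = [[2, 4], [5, 6]].
After inserting 3: P = [[2, 3], [4, 6], [5]].
After inserting 1: P = [[1, 3], [2, 6], [4], [5]].

So P = [[1, 3], [2, 6], [4], [5]], Q = [[1, 3], [2, 4], [5], [6]].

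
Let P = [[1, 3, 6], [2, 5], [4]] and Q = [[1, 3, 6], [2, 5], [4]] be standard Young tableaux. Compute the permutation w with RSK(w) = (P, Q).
Reverse the RSK construction: for i from n down to 1, find the cell of Q containing i, remove the entry at that cell from P, and reverse-bump it up through P; the value ejected from row 1 is w(i).

Step i=6: Q has 6 at row 1, column 3; remove that cell from P, ejecting 6. So w(6) = 6. P is now [[1, 3], [2, 5], [4]].
Step i=5: Q has 5 at row 2, column 2; remove 5 from row 2 of P and reverse-bump: 5 enters row 1 and ejects 3. So w(5) = 3. P is now [[1, 5], [2], [4]].
Step i=4: Q has 4 at row 3, column 1; remove 4 from row 3 of P and reverse-bump: 4 enters row 2 and ejects 2; 2 enters row 1 and ejects 1. So w(4) = 1. P is now [[2, 5], [4]].
Step i=3: Q has 3 at row 1, column 2; remove that cell from P, ejecting 5. So w(3) = 5. P is now [[2], [4]].
Step i=2: Q has 2 at row 2, column 1; remove 4 from row 2 of P and reverse-bump: 4 enters row 1 and ejects 2. So w(2) = 2. P is now [[4]].
Step i=1: Q has 1 at row 1, column 1; remove that cell from P, ejecting 4. So w(1) = 4. P is now [].

So w = 4 2 5 1 3 6.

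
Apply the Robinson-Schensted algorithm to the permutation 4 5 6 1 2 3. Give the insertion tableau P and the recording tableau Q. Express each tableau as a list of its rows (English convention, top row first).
P = [[1, 2, 3], [4, 5, 6]], Q = [[1, 2, 3], [4, 5, 6]]

Insert each entry of the permutation into P by Schensted row insertion, recording in Q the position of each new cell.

Insert 4: appended to row 1. P = [[4]].
Insert 5: appended to row 1. P = [[4, 5]].
Insert 6: appended to row 1. P = [[4, 5, 6]].
Insert 1: 1 bumps 4 from row 1; 4 starts row 2. P = [[1, 5, 6], [4]].
Insert 2: 2 bumps 5 from row 1; 5 appends to row 2. P = [[1, 2, 6], [4, 5]].
Insert 3: 3 bumps 6 from row 1; 6 appends to row 2. P = [[1, 2, 3], [4, 5, 6]].

So P = [[1, 2, 3], [4, 5, 6]], Q = [[1, 2, 3], [4, 5, 6]].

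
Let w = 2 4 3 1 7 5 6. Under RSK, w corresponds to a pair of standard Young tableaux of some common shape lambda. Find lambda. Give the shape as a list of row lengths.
RSK row insertion gives P = [[1, 3, 5, 6], [2, 7], [4]], which has shape [4, 2, 1].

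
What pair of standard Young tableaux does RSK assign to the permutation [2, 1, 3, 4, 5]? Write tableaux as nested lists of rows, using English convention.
P = [[1, 3, 4, 5], [2]], Q = [[1, 3, 4, 5], [2]]

Insert each entry of the permutation into P by Schensted row insertion, recording in Q the position of each new cell.

Insert 2: appended to row 1. P = [[2]].
Insert 1: 1 bumps 2 from row 1; 2 starts row 2. P = [[1], [2]].
Insert 3: appended to row 1. P = [[1, 3], [2]].
Insert 4: appended to row 1. P = [[1, 3, 4], [2]].
Insert 5: appended to row 1. P = [[1, 3, 4, 5], [2]].

So P = [[1, 3, 4, 5], [2]], Q = [[1, 3, 4, 5], [2]].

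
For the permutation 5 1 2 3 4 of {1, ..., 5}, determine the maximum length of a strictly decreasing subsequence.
2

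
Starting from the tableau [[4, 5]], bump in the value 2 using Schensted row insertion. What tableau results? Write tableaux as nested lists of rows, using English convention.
[[2, 5], [4]]

In row 1, 2 replaces 4 (the leftmost entry greater than 2); 4 is bumped to row 2. 4 starts a new row 2. The new tableau is [[2, 5], [4]].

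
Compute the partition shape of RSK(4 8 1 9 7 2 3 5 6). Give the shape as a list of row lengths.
Row-insert each entry into an empty tableau.

After inserting 4: P = [[4]].
After inserting 8: P = [[4, 8]].
After inserting 1: P = [[1, 8], [4]].
After inserting 9: P = [[1, 8, 9], [4]].
After inserting 7: P = [[1, 7, 9], [4, 8]].
After inserting 2: P = [[1, 2, 9], [4, 7], [8]].
After inserting 3: P = [[1, 2, 3], [4, 7, 9], [8]].
After inserting 5: P = [[1, 2, 3, 5], [4, 7, 9], [8]].
After inserting 6: P = [[1, 2, 3, 5, 6], [4, 7, 9], [8]].

The final insertion tableau P = [[1, 2, 3, 5, 6], [4, 7, 9], [8]] has shape [5, 3, 1].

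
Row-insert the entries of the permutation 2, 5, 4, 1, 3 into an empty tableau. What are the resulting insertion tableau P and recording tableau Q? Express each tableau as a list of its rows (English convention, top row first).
Insert each entry of the permutation into P by Schensted row insertion, recording in Q the position of each new cell.

Insert 2: appended to row 1. P = [[2]].
Insert 5: appended to row 1. P = [[2, 5]].
Insert 4: 4 bumps 5 from row 1; 5 starts row 2. P = [[2, 4], [5]].
Insert 1: 1 bumps 2 from row 1; 2 bumps 5 from row 2; 5 starts row 3. P = [[1, 4], [2], [5]].
Insert 3: 3 bumps 4 from row 1; 4 appends to row 2. P = [[1, 3], [2, 4], [5]].

So P = [[1, 3], [2, 4], [5]], Q = [[1, 2], [3, 5], [4]].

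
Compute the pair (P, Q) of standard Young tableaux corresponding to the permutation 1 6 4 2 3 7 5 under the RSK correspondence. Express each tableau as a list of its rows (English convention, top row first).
P = [[1, 2, 3, 5], [4, 7], [6]], Q = [[1, 2, 5, 6], [3, 7], [4]]

Insert each entry of the permutation into P by Schensted row insertion, recording in Q the position of each new cell.

Insert 1: appended to row 1. P = [[1]], Q = [[1]].
Insert 6: appended to row 1. P = [[1, 6]], Q = [[1, 2]].
Insert 4: 4 bumps 6 from row 1; 6 starts row 2. P = [[1, 4], [6]], Q = [[1, 2], [3]].
Insert 2: 2 bumps 4 from row 1; 4 bumps 6 from row 2; 6 starts row 3. P = [[1, 2], [4], [6]], Q = [[1, 2], [3], [4]].
Insert 3: appended to row 1. P = [[1, 2, 3], [4], [6]], Q = [[1, 2, 5], [3], [4]].
Insert 7: appended to row 1. P = [[1, 2, 3, 7], [4], [6]], Q = [[1, 2, 5, 6], [3], [4]].
Insert 5: 5 bumps 7 from row 1; 7 appends to row 2. P = [[1, 2, 3, 5], [4, 7], [6]], Q = [[1, 2, 5, 6], [3, 7], [4]].

So P = [[1, 2, 3, 5], [4, 7], [6]], Q = [[1, 2, 5, 6], [3, 7], [4]].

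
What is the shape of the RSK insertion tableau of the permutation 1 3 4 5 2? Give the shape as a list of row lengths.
Row-insert each entry into an empty tableau.

After inserting 1: P = [[1]].
After inserting 3: P = [[1, 3]].
After inserting 4: P = [[1, 3, 4]].
After inserting 5: P = [[1, 3, 4, 5]].
After inserting 2: P = [[1, 2, 4, 5], [3]].

The final insertion tableau P = [[1, 2, 4, 5], [3]] has shape [4, 1].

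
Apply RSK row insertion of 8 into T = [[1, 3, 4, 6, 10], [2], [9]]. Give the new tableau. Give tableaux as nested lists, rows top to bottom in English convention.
[[1, 3, 4, 6, 8], [2, 10], [9]]

In row 1, 8 replaces 10 (the leftmost entry greater than 8); 10 is bumped to row 2. 10 is appended to row 2. The new tableau is [[1, 3, 4, 6, 8], [2, 10], [9]].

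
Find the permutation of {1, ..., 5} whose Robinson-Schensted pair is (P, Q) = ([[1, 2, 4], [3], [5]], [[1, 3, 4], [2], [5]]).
Reverse the RSK construction: for i from n down to 1, find the cell of Q containing i, remove the entry at that cell from P, and reverse-bump it up through P; the value ejected from row 1 is w(i).

Step i=5: Q has 5 at row 3, column 1; remove 5 from row 3 of P and reverse-bump: 5 enters row 2 and ejects 3; 3 enters row 1 and ejects 2. So w(5) = 2. P is now [[1, 3, 4], [5]].
Step i=4: Q has 4 at row 1, column 3; remove that cell from P, ejecting 4. So w(4) = 4. P is now [[1, 3], [5]].
Step i=3: Q has 3 at row 1, column 2; remove that cell from P, ejecting 3. So w(3) = 3. P is now [[1], [5]].
Step i=2: Q has 2 at row 2, column 1; remove 5 from row 2 of P and reverse-bump: 5 enters row 1 and ejects 1. So w(2) = 1. P is now [[5]].
Step i=1: Q has 1 at row 1, column 1; remove that cell from P, ejecting 5. So w(1) = 5. P is now [].

So w = 5 1 3 4 2.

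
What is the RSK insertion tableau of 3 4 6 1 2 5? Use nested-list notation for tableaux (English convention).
Insert 3: appended to row 1. P = [[3]].
Insert 4: appended to row 1. P = [[3, 4]].
Insert 6: appended to row 1. P = [[3, 4, 6]].
Insert 1: 1 bumps 3 from row 1; 3 starts row 2. P = [[1, 4, 6], [3]].
Insert 2: 2 bumps 4 from row 1; 4 appends to row 2. P = [[1, 2, 6], [3, 4]].
Insert 5: 5 bumps 6 from row 1; 6 appends to row 2. P = [[1, 2, 5], [3, 4, 6]].

So P = [[1, 2, 5], [3, 4, 6]].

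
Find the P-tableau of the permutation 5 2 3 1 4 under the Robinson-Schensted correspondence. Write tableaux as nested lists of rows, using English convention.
P = [[1, 3, 4], [2], [5]]

Insert 5: appended to row 1. P = [[5]].
Insert 2: 2 bumps 5 from row 1; 5 starts row 2. P = [[2], [5]].
Insert 3: appended to row 1. P = [[2, 3], [5]].
Insert 1: 1 bumps 2 from row 1; 2 bumps 5 from row 2; 5 starts row 3. P = [[1, 3], [2], [5]].
Insert 4: appended to row 1. P = [[1, 3, 4], [2], [5]].

So P = [[1, 3, 4], [2], [5]].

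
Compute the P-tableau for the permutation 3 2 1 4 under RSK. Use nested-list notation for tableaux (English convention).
After inserting 3: P = [[3]].
After inserting 2: P = [[2], [3]].
After inserting 1: P = [[1], [2], [3]].
After inserting 4: P = [[1, 4], [2], [3]].

So P = [[1, 4], [2], [3]].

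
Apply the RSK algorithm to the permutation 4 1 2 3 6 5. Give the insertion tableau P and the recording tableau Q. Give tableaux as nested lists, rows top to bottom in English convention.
Insert each entry of the permutation into P by Schensted row insertion, recording in Q the position of each new cell.

Insert 4: appended to row 1. P = [[4]], Q = [[1]].
Insert 1: 1 bumps 4 from row 1; 4 starts row 2. P = [[1], [4]], Q = [[1], [2]].
Insert 2: appended to row 1. P = [[1, 2], [4]], Q = [[1, 3], [2]].
Insert 3: appended to row 1. P = [[1, 2, 3], [4]], Q = [[1, 3, 4], [2]].
Insert 6: appended to row 1. P = [[1, 2, 3, 6], [4]], Q = [[1, 3, 4, 5], [2]].
Insert 5: 5 bumps 6 from row 1; 6 appends to row 2. P = [[1, 2, 3, 5], [4, 6]], Q = [[1, 3, 4, 5], [2, 6]].

So P = [[1, 2, 3, 5], [4, 6]], Q = [[1, 3, 4, 5], [2, 6]].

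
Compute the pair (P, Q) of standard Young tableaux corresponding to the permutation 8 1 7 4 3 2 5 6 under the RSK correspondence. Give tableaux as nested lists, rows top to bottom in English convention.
P = [[1, 2, 5, 6], [3], [4], [7], [8]], Q = [[1, 3, 7, 8], [2], [4], [5], [6]]

Insert each entry of the permutation into P by Schensted row insertion, recording in Q the position of each new cell.

Insert 8: appended to row 1. P = [[8]].
Insert 1: 1 bumps 8 from row 1; 8 starts row 2. P = [[1], [8]].
Insert 7: appended to row 1. P = [[1, 7], [8]].
Insert 4: 4 bumps 7 from row 1; 7 bumps 8 from row 2; 8 starts row 3. P = [[1, 4], [7], [8]].
Insert 3: 3 bumps 4 from row 1; 4 bumps 7 from row 2; 7 bumps 8 from row 3; 8 starts row 4. P = [[1, 3], [4], [7], [8]].
Insert 2: 2 bumps 3 from row 1; 3 bumps 4 from row 2; 4 bumps 7 from row 3; 7 bumps 8 from row 4; 8 starts row 5. P = [[1, 2], [3], [4], [7], [8]].
Insert 5: appended to row 1. P = [[1, 2, 5], [3], [4], [7], [8]].
Insert 6: appended to row 1. P = [[1, 2, 5, 6], [3], [4], [7], [8]].

So P = [[1, 2, 5, 6], [3], [4], [7], [8]], Q = [[1, 3, 7, 8], [2], [4], [5], [6]].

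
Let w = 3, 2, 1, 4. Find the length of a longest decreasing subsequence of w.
3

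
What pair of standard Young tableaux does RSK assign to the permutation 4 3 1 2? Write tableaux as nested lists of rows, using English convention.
P = [[1, 2], [3], [4]], Q = [[1, 4], [2], [3]]

Insert each entry of the permutation into P by Schensted row insertion, recording in Q the position of each new cell.

Insert 4: appended to row 1. P = [[4]], Q = [[1]].
Insert 3: 3 bumps 4 from row 1; 4 starts row 2. P = [[3], [4]], Q = [[1], [2]].
Insert 1: 1 bumps 3 from row 1; 3 bumps 4 from row 2; 4 starts row 3. P = [[1], [3], [4]], Q = [[1], [2], [3]].
Insert 2: appended to row 1. P = [[1, 2], [3], [4]], Q = [[1, 4], [2], [3]].

So P = [[1, 2], [3], [4]], Q = [[1, 4], [2], [3]].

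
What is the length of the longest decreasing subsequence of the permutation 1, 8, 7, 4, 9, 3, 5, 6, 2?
5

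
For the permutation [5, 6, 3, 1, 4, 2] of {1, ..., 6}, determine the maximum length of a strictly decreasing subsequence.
3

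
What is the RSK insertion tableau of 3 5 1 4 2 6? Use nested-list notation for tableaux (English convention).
P = [[1, 2, 6], [3, 4], [5]]

Insert 3: appended to row 1. P = [[3]].
Insert 5: appended to row 1. P = [[3, 5]].
Insert 1: 1 bumps 3 from row 1; 3 starts row 2. P = [[1, 5], [3]].
Insert 4: 4 bumps 5 from row 1; 5 appends to row 2. P = [[1, 4], [3, 5]].
Insert 2: 2 bumps 4 from row 1; 4 bumps 5 from row 2; 5 starts row 3. P = [[1, 2], [3, 4], [5]].
Insert 6: appended to row 1. P = [[1, 2, 6], [3, 4], [5]].

So P = [[1, 2, 6], [3, 4], [5]].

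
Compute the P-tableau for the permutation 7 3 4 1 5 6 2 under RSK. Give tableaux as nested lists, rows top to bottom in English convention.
Insert 7: appended to row 1. P = [[7]].
Insert 3: 3 bumps 7 from row 1; 7 starts row 2. P = [[3], [7]].
Insert 4: appended to row 1. P = [[3, 4], [7]].
Insert 1: 1 bumps 3 from row 1; 3 bumps 7 from row 2; 7 starts row 3. P = [[1, 4], [3], [7]].
Insert 5: appended to row 1. P = [[1, 4, 5], [3], [7]].
Insert 6: appended to row 1. P = [[1, 4, 5, 6], [3], [7]].
Insert 2: 2 bumps 4 from row 1; 4 appends to row 2. P = [[1, 2, 5, 6], [3, 4], [7]].

So P = [[1, 2, 5, 6], [3, 4], [7]].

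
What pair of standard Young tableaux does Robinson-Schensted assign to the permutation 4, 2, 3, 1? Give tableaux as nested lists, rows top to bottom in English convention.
P = [[1, 3], [2], [4]], Q = [[1, 3], [2], [4]]

Insert each entry of the permutation into P by Schensted row insertion, recording in Q the position of each new cell.

After inserting 4: P = [[4]].
After inserting 2: P = [[2], [4]].
After inserting 3: P = [[2, 3], [4]].
After inserting 1: P = [[1, 3], [2], [4]].

So P = [[1, 3], [2], [4]], Q = [[1, 3], [2], [4]].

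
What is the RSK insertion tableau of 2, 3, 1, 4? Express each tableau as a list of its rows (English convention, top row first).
P = [[1, 3, 4], [2]]

Insert 2: appended to row 1. P = [[2]].
Insert 3: appended to row 1. P = [[2, 3]].
Insert 1: 1 bumps 2 from row 1; 2 starts row 2. P = [[1, 3], [2]].
Insert 4: appended to row 1. P = [[1, 3, 4], [2]].

So P = [[1, 3, 4], [2]].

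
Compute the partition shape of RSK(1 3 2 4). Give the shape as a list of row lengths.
[3, 1]

Row-insert each entry into an empty tableau.

After inserting 1: P = [[1]].
After inserting 3: P = [[1, 3]].
After inserting 2: P = [[1, 2], [3]].
After inserting 4: P = [[1, 2, 4], [3]].

The final insertion tableau P = [[1, 2, 4], [3]] has shape [3, 1].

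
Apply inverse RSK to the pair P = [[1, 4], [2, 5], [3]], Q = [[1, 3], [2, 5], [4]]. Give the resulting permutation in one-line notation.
3 2 5 1 4

Reverse the RSK construction: for i from n down to 1, find the cell of Q containing i, remove the entry at that cell from P, and reverse-bump it up through P; the value ejected from row 1 is w(i).

Step i=5: Q has 5 at row 2, column 2; remove 5 from row 2 of P and reverse-bump: 5 enters row 1 and ejects 4. So w(5) = 4. P is now [[1, 5], [2], [3]].
Step i=4: Q has 4 at row 3, column 1; remove 3 from row 3 of P and reverse-bump: 3 enters row 2 and ejects 2; 2 enters row 1 and ejects 1. So w(4) = 1. P is now [[2, 5], [3]].
Step i=3: Q has 3 at row 1, column 2; remove that cell from P, ejecting 5. So w(3) = 5. P is now [[2], [3]].
Step i=2: Q has 2 at row 2, column 1; remove 3 from row 2 of P and reverse-bump: 3 enters row 1 and ejects 2. So w(2) = 2. P is now [[3]].
Step i=1: Q has 1 at row 1, column 1; remove that cell from P, ejecting 3. So w(1) = 3. P is now [].

So w = 3 2 5 1 4.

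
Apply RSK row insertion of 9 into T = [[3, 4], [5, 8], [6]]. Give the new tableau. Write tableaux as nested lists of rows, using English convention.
9 is larger than every entry of row 1, so it is appended to row 1. The new tableau is [[3, 4, 9], [5, 8], [6]].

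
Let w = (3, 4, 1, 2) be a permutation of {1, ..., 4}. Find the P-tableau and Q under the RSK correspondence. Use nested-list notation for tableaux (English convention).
P = [[1, 2], [3, 4]], Q = [[1, 2], [3, 4]]

Insert each entry of the permutation into P by Schensted row insertion, recording in Q the position of each new cell.

Insert 3: appended to row 1. P = [[3]].
Insert 4: appended to row 1. P = [[3, 4]].
Insert 1: 1 bumps 3 from row 1; 3 starts row 2. P = [[1, 4], [3]].
Insert 2: 2 bumps 4 from row 1; 4 appends to row 2. P = [[1, 2], [3, 4]].

So P = [[1, 2], [3, 4]], Q = [[1, 2], [3, 4]].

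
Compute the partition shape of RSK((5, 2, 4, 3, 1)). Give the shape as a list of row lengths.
[2, 1, 1, 1]

Row-insert each entry into an empty tableau.

After inserting 5: P = [[5]].
After inserting 2: P = [[2], [5]].
After inserting 4: P = [[2, 4], [5]].
After inserting 3: P = [[2, 3], [4], [5]].
After inserting 1: P = [[1, 3], [2], [4], [5]].

The final insertion tableau P = [[1, 3], [2], [4], [5]] has shape [2, 1, 1, 1].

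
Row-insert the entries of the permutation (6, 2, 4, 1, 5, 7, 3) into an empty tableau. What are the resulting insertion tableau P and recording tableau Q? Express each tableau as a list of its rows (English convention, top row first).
Insert each entry of the permutation into P by Schensted row insertion, recording in Q the position of each new cell.

Insert 6: appended to row 1. P = [[6]].
Insert 2: 2 bumps 6 from row 1; 6 starts row 2. P = [[2], [6]].
Insert 4: appended to row 1. P = [[2, 4], [6]].
Insert 1: 1 bumps 2 from row 1; 2 bumps 6 from row 2; 6 starts row 3. P = [[1, 4], [2], [6]].
Insert 5: appended to row 1. P = [[1, 4, 5], [2], [6]].
Insert 7: appended to row 1. P = [[1, 4, 5, 7], [2], [6]].
Insert 3: 3 bumps 4 from row 1; 4 appends to row 2. P = [[1, 3, 5, 7], [2, 4], [6]].

So P = [[1, 3, 5, 7], [2, 4], [6]], Q = [[1, 3, 5, 6], [2, 7], [4]].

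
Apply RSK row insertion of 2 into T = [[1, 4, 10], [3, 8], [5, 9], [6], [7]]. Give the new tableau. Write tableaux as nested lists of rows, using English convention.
[[1, 2, 10], [3, 4], [5, 8], [6, 9], [7]]

In row 1, 2 replaces 4 (the leftmost entry greater than 2); 4 is bumped to row 2. In row 2, 4 replaces 8 (the leftmost entry greater than 4); 8 is bumped to row 3. In row 3, 8 replaces 9 (the leftmost entry greater than 8); 9 is bumped to row 4. 9 is appended to row 4. The new tableau is [[1, 2, 10], [3, 4], [5, 8], [6, 9], [7]].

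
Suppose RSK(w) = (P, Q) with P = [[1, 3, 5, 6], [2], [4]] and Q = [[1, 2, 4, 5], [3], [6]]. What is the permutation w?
2 4 3 5 6 1

Reverse RSK: for i = n, n-1, ..., 1, locate i in Q, remove the corresponding corner cell from P, and reverse-bump its entry up through P; the value ejected from row 1 is w(i).

So w = 2 4 3 5 6 1.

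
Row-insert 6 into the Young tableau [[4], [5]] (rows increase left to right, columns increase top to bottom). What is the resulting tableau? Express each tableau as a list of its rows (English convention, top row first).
[[4, 6], [5]]

6 is larger than every entry of row 1, so it is appended to row 1. The new tableau is [[4, 6], [5]].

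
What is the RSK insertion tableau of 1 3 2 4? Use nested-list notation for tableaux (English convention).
Insert 1: appended to row 1. P = [[1]].
Insert 3: appended to row 1. P = [[1, 3]].
Insert 2: 2 bumps 3 from row 1; 3 starts row 2. P = [[1, 2], [3]].
Insert 4: appended to row 1. P = [[1, 2, 4], [3]].

So P = [[1, 2, 4], [3]].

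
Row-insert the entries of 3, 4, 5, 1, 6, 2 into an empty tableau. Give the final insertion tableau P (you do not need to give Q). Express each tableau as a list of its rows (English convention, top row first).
P = [[1, 2, 5, 6], [3, 4]]

Insert 3: appended to row 1. P = [[3]].
Insert 4: appended to row 1. P = [[3, 4]].
Insert 5: appended to row 1. P = [[3, 4, 5]].
Insert 1: 1 bumps 3 from row 1; 3 starts row 2. P = [[1, 4, 5], [3]].
Insert 6: appended to row 1. P = [[1, 4, 5, 6], [3]].
Insert 2: 2 bumps 4 from row 1; 4 appends to row 2. P = [[1, 2, 5, 6], [3, 4]].

So P = [[1, 2, 5, 6], [3, 4]].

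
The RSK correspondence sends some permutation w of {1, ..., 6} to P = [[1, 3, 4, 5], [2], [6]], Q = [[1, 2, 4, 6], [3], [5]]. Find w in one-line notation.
Reverse the RSK construction: for i from n down to 1, find the cell of Q containing i, remove the entry at that cell from P, and reverse-bump it up through P; the value ejected from row 1 is w(i).

Step i=6: Q has 6 at row 1, column 4; remove that cell from P, ejecting 5. So w(6) = 5. P is now [[1, 3, 4], [2], [6]].
Step i=5: Q has 5 at row 3, column 1; remove 6 from row 3 of P and reverse-bump: 6 enters row 2 and ejects 2; 2 enters row 1 and ejects 1. So w(5) = 1. P is now [[2, 3, 4], [6]].
Step i=4: Q has 4 at row 1, column 3; remove that cell from P, ejecting 4. So w(4) = 4. P is now [[2, 3], [6]].
Step i=3: Q has 3 at row 2, column 1; remove 6 from row 2 of P and reverse-bump: 6 enters row 1 and ejects 3. So w(3) = 3. P is now [[2, 6]].
Step i=2: Q has 2 at row 1, column 2; remove that cell from P, ejecting 6. So w(2) = 6. P is now [[2]].
Step i=1: Q has 1 at row 1, column 1; remove that cell from P, ejecting 2. So w(1) = 2. P is now [].

So w = 2 6 3 4 1 5.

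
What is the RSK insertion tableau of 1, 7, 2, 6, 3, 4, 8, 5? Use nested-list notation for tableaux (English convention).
Insert 1: appended to row 1. P = [[1]].
Insert 7: appended to row 1. P = [[1, 7]].
Insert 2: 2 bumps 7 from row 1; 7 starts row 2. P = [[1, 2], [7]].
Insert 6: appended to row 1. P = [[1, 2, 6], [7]].
Insert 3: 3 bumps 6 from row 1; 6 bumps 7 from row 2; 7 starts row 3. P = [[1, 2, 3], [6], [7]].
Insert 4: appended to row 1. P = [[1, 2, 3, 4], [6], [7]].
Insert 8: appended to row 1. P = [[1, 2, 3, 4, 8], [6], [7]].
Insert 5: 5 bumps 8 from row 1; 8 appends to row 2. P = [[1, 2, 3, 4, 5], [6, 8], [7]].

So P = [[1, 2, 3, 4, 5], [6, 8], [7]].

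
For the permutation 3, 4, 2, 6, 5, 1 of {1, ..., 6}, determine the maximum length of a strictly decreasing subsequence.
3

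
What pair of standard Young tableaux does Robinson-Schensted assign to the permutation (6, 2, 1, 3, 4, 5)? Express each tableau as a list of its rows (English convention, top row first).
Insert each entry of the permutation into P by Schensted row insertion, recording in Q the position of each new cell.

After inserting 6: P = [[6]].
After inserting 2: P = [[2], [6]].
After inserting 1: P = [[1], [2], [6]].
After inserting 3: P = [[1, 3], [2], [6]].
After inserting 4: P = [[1, 3, 4], [2], [6]].
After inserting 5: P = [[1, 3, 4, 5], [2], [6]].

So P = [[1, 3, 4, 5], [2], [6]], Q = [[1, 4, 5, 6], [2], [3]].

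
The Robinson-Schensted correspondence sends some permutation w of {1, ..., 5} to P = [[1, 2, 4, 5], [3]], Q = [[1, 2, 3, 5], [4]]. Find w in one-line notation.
Reverse the RSK construction: for i from n down to 1, find the cell of Q containing i, remove the entry at that cell from P, and reverse-bump it up through P; the value ejected from row 1 is w(i).

Step i=5: Q has 5 at row 1, column 4; remove that cell from P, ejecting 5. So w(5) = 5. P is now [[1, 2, 4], [3]].
Step i=4: Q has 4 at row 2, column 1; remove 3 from row 2 of P and reverse-bump: 3 enters row 1 and ejects 2. So w(4) = 2. P is now [[1, 3, 4]].
Step i=3: Q has 3 at row 1, column 3; remove that cell from P, ejecting 4. So w(3) = 4. P is now [[1, 3]].
Step i=2: Q has 2 at row 1, column 2; remove that cell from P, ejecting 3. So w(2) = 3. P is now [[1]].
Step i=1: Q has 1 at row 1, column 1; remove that cell from P, ejecting 1. So w(1) = 1. P is now [].

So w = 1 3 4 2 5.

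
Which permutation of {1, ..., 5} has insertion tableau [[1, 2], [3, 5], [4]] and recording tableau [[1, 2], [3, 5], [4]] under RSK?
Reverse the RSK construction: for i from n down to 1, find the cell of Q containing i, remove the entry at that cell from P, and reverse-bump it up through P; the value ejected from row 1 is w(i).

Step i=5: Q has 5 at row 2, column 2; remove 5 from row 2 of P and reverse-bump: 5 enters row 1 and ejects 2. So w(5) = 2. P is now [[1, 5], [3], [4]].
Step i=4: Q has 4 at row 3, column 1; remove 4 from row 3 of P and reverse-bump: 4 enters row 2 and ejects 3; 3 enters row 1 and ejects 1. So w(4) = 1. P is now [[3, 5], [4]].
Step i=3: Q has 3 at row 2, column 1; remove 4 from row 2 of P and reverse-bump: 4 enters row 1 and ejects 3. So w(3) = 3. P is now [[4, 5]].
Step i=2: Q has 2 at row 1, column 2; remove that cell from P, ejecting 5. So w(2) = 5. P is now [[4]].
Step i=1: Q has 1 at row 1, column 1; remove that cell from P, ejecting 4. So w(1) = 4. P is now [].

So w = 4 5 3 1 2.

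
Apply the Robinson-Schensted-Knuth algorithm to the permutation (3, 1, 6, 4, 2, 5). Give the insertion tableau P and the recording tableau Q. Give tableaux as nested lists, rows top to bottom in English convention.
P = [[1, 2, 5], [3, 4], [6]], Q = [[1, 3, 6], [2, 4], [5]]

Insert each entry of the permutation into P by Schensted row insertion, recording in Q the position of each new cell.

Insert 3: appended to row 1. P = [[3]], Q = [[1]].
Insert 1: 1 bumps 3 from row 1; 3 starts row 2. P = [[1], [3]], Q = [[1], [2]].
Insert 6: appended to row 1. P = [[1, 6], [3]], Q = [[1, 3], [2]].
Insert 4: 4 bumps 6 from row 1; 6 appends to row 2. P = [[1, 4], [3, 6]], Q = [[1, 3], [2, 4]].
Insert 2: 2 bumps 4 from row 1; 4 bumps 6 from row 2; 6 starts row 3. P = [[1, 2], [3, 4], [6]], Q = [[1, 3], [2, 4], [5]].
Insert 5: appended to row 1. P = [[1, 2, 5], [3, 4], [6]], Q = [[1, 3, 6], [2, 4], [5]].

So P = [[1, 2, 5], [3, 4], [6]], Q = [[1, 3, 6], [2, 4], [5]].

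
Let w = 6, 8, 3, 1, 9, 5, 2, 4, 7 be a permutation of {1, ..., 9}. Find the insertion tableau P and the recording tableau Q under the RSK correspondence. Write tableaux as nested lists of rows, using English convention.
Insert each entry of the permutation into P by Schensted row insertion, recording in Q the position of each new cell.

Insert 6: appended to row 1. P = [[6]], Q = [[1]].
Insert 8: appended to row 1. P = [[6, 8]], Q = [[1, 2]].
Insert 3: 3 bumps 6 from row 1; 6 starts row 2. P = [[3, 8], [6]], Q = [[1, 2], [3]].
Insert 1: 1 bumps 3 from row 1; 3 bumps 6 from row 2; 6 starts row 3. P = [[1, 8], [3], [6]], Q = [[1, 2], [3], [4]].
Insert 9: appended to row 1. P = [[1, 8, 9], [3], [6]], Q = [[1, 2, 5], [3], [4]].
Insert 5: 5 bumps 8 from row 1; 8 appends to row 2. P = [[1, 5, 9], [3, 8], [6]], Q = [[1, 2, 5], [3, 6], [4]].
Insert 2: 2 bumps 5 from row 1; 5 bumps 8 from row 2; 8 appends to row 3. P = [[1, 2, 9], [3, 5], [6, 8]], Q = [[1, 2, 5], [3, 6], [4, 7]].
Insert 4: 4 bumps 9 from row 1; 9 appends to row 2. P = [[1, 2, 4], [3, 5, 9], [6, 8]], Q = [[1, 2, 5], [3, 6, 8], [4, 7]].
Insert 7: appended to row 1. P = [[1, 2, 4, 7], [3, 5, 9], [6, 8]], Q = [[1, 2, 5, 9], [3, 6, 8], [4, 7]].

So P = [[1, 2, 4, 7], [3, 5, 9], [6, 8]], Q = [[1, 2, 5, 9], [3, 6, 8], [4, 7]].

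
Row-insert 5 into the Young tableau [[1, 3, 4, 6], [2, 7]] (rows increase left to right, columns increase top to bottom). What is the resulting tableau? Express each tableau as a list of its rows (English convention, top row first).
In row 1, 5 replaces 6 (the leftmost entry greater than 5); 6 is bumped to row 2. In row 2, 6 replaces 7 (the leftmost entry greater than 6); 7 is bumped to row 3. 7 starts a new row 3. The new tableau is [[1, 3, 4, 5], [2, 6], [7]].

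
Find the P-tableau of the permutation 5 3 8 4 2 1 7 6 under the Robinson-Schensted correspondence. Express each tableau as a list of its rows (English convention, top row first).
Insert 5: appended to row 1. P = [[5]].
Insert 3: 3 bumps 5 from row 1; 5 starts row 2. P = [[3], [5]].
Insert 8: appended to row 1. P = [[3, 8], [5]].
Insert 4: 4 bumps 8 from row 1; 8 appends to row 2. P = [[3, 4], [5, 8]].
Insert 2: 2 bumps 3 from row 1; 3 bumps 5 from row 2; 5 starts row 3. P = [[2, 4], [3, 8], [5]].
Insert 1: 1 bumps 2 from row 1; 2 bumps 3 from row 2; 3 bumps 5 from row 3; 5 starts row 4. P = [[1, 4], [2, 8], [3], [5]].
Insert 7: appended to row 1. P = [[1, 4, 7], [2, 8], [3], [5]].
Insert 6: 6 bumps 7 from row 1; 7 bumps 8 from row 2; 8 appends to row 3. P = [[1, 4, 6], [2, 7], [3, 8], [5]].

So P = [[1, 4, 6], [2, 7], [3, 8], [5]].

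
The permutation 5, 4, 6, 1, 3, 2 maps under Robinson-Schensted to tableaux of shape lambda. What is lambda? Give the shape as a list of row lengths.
[2, 2, 1, 1]

Row-insert each entry into an empty tableau.

After inserting 5: P = [[5]].
After inserting 4: P = [[4], [5]].
After inserting 6: P = [[4, 6], [5]].
After inserting 1: P = [[1, 6], [4], [5]].
After inserting 3: P = [[1, 3], [4, 6], [5]].
After inserting 2: P = [[1, 2], [3, 6], [4], [5]].

The final insertion tableau P = [[1, 2], [3, 6], [4], [5]] has shape [2, 2, 1, 1].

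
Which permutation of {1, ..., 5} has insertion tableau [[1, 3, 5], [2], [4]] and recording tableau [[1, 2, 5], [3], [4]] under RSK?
2 4 3 1 5

Reverse RSK: for i = n, n-1, ..., 1, locate i in Q, remove the corresponding corner cell from P, and reverse-bump its entry up through P; the value ejected from row 1 is w(i).

So w = 2 4 3 1 5.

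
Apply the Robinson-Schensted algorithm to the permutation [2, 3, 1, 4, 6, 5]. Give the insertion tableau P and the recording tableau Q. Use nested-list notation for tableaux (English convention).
P = [[1, 3, 4, 5], [2, 6]], Q = [[1, 2, 4, 5], [3, 6]]

Insert each entry of the permutation into P by Schensted row insertion, recording in Q the position of each new cell.

Insert 2: appended to row 1. P = [[2]].
Insert 3: appended to row 1. P = [[2, 3]].
Insert 1: 1 bumps 2 from row 1; 2 starts row 2. P = [[1, 3], [2]].
Insert 4: appended to row 1. P = [[1, 3, 4], [2]].
Insert 6: appended to row 1. P = [[1, 3, 4, 6], [2]].
Insert 5: 5 bumps 6 from row 1; 6 appends to row 2. P = [[1, 3, 4, 5], [2, 6]].

So P = [[1, 3, 4, 5], [2, 6]], Q = [[1, 2, 4, 5], [3, 6]].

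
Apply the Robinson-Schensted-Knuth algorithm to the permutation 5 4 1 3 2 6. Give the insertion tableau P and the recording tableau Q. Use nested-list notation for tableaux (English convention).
P = [[1, 2, 6], [3], [4], [5]], Q = [[1, 4, 6], [2], [3], [5]]

Insert each entry of the permutation into P by Schensted row insertion, recording in Q the position of each new cell.

After inserting 5: P = [[5]].
After inserting 4: P = [[4], [5]].
After inserting 1: P = [[1], [4], [5]].
After inserting 3: P = [[1, 3], [4], [5]].
After inserting 2: P = [[1, 2], [3], [4], [5]].
After inserting 6: P = [[1, 2, 6], [3], [4], [5]].

So P = [[1, 2, 6], [3], [4], [5]], Q = [[1, 4, 6], [2], [3], [5]].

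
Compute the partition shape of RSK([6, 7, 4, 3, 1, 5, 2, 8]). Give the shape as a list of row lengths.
[3, 2, 2, 1]

RSK row insertion gives P = [[1, 2, 8], [3, 5], [4, 7], [6]], which has shape [3, 2, 2, 1].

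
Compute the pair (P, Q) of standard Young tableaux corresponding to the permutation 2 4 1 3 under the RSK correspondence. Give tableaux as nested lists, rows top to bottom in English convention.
P = [[1, 3], [2, 4]], Q = [[1, 2], [3, 4]]

Insert each entry of the permutation into P by Schensted row insertion, recording in Q the position of each new cell.

Insert 2: appended to row 1. P = [[2]], Q = [[1]].
Insert 4: appended to row 1. P = [[2, 4]], Q = [[1, 2]].
Insert 1: 1 bumps 2 from row 1; 2 starts row 2. P = [[1, 4], [2]], Q = [[1, 2], [3]].
Insert 3: 3 bumps 4 from row 1; 4 appends to row 2. P = [[1, 3], [2, 4]], Q = [[1, 2], [3, 4]].

So P = [[1, 3], [2, 4]], Q = [[1, 2], [3, 4]].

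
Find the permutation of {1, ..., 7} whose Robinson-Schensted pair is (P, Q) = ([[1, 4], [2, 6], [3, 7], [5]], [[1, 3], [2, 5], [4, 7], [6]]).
5 3 7 2 6 1 4

Reverse the RSK construction: for i from n down to 1, find the cell of Q containing i, remove the entry at that cell from P, and reverse-bump it up through P; the value ejected from row 1 is w(i).

Step i=7: Q has 7 at row 3, column 2; remove 7 from row 3 of P and reverse-bump: 7 enters row 2 and ejects 6; 6 enters row 1 and ejects 4. So w(7) = 4. P is now [[1, 6], [2, 7], [3], [5]].
Step i=6: Q has 6 at row 4, column 1; remove 5 from row 4 of P and reverse-bump: 5 enters row 3 and ejects 3; 3 enters row 2 and ejects 2; 2 enters row 1 and ejects 1. So w(6) = 1. P is now [[2, 6], [3, 7], [5]].
Step i=5: Q has 5 at row 2, column 2; remove 7 from row 2 of P and reverse-bump: 7 enters row 1 and ejects 6. So w(5) = 6. P is now [[2, 7], [3], [5]].
Step i=4: Q has 4 at row 3, column 1; remove 5 from row 3 of P and reverse-bump: 5 enters row 2 and ejects 3; 3 enters row 1 and ejects 2. So w(4) = 2. P is now [[3, 7], [5]].
Step i=3: Q has 3 at row 1, column 2; remove that cell from P, ejecting 7. So w(3) = 7. P is now [[3], [5]].
Step i=2: Q has 2 at row 2, column 1; remove 5 from row 2 of P and reverse-bump: 5 enters row 1 and ejects 3. So w(2) = 3. P is now [[5]].
Step i=1: Q has 1 at row 1, column 1; remove that cell from P, ejecting 5. So w(1) = 5. P is now [].

So w = 5 3 7 2 6 1 4.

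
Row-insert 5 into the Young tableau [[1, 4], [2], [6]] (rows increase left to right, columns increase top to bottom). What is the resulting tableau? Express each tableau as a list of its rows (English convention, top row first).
5 is larger than every entry of row 1, so it is appended to row 1. The new tableau is [[1, 4, 5], [2], [6]].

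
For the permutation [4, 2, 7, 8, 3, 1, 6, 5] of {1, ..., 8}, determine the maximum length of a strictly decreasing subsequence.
3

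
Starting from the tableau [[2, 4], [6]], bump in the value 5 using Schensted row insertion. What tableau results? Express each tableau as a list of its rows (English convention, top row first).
5 is larger than every entry of row 1, so it is appended to row 1. The new tableau is [[2, 4, 5], [6]].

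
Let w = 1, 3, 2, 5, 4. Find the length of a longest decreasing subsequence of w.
2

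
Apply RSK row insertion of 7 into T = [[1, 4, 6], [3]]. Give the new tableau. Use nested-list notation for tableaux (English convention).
7 is larger than every entry of row 1, so it is appended to row 1. The new tableau is [[1, 4, 6, 7], [3]].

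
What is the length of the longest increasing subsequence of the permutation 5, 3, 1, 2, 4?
3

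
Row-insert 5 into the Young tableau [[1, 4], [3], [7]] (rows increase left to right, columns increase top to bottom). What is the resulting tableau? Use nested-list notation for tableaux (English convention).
5 is larger than every entry of row 1, so it is appended to row 1. The new tableau is [[1, 4, 5], [3], [7]].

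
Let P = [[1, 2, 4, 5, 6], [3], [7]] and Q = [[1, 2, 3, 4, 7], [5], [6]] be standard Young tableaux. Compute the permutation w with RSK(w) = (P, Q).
1 3 4 7 5 2 6

Reverse the RSK construction: for i from n down to 1, find the cell of Q containing i, remove the entry at that cell from P, and reverse-bump it up through P; the value ejected from row 1 is w(i).

Step i=7: Q has 7 at row 1, column 5; remove that cell from P, ejecting 6. So w(7) = 6. P is now [[1, 2, 4, 5], [3], [7]].
Step i=6: Q has 6 at row 3, column 1; remove 7 from row 3 of P and reverse-bump: 7 enters row 2 and ejects 3; 3 enters row 1 and ejects 2. So w(6) = 2. P is now [[1, 3, 4, 5], [7]].
Step i=5: Q has 5 at row 2, column 1; remove 7 from row 2 of P and reverse-bump: 7 enters row 1 and ejects 5. So w(5) = 5. P is now [[1, 3, 4, 7]].
Step i=4: Q has 4 at row 1, column 4; remove that cell from P, ejecting 7. So w(4) = 7. P is now [[1, 3, 4]].
Step i=3: Q has 3 at row 1, column 3; remove that cell from P, ejecting 4. So w(3) = 4. P is now [[1, 3]].
Step i=2: Q has 2 at row 1, column 2; remove that cell from P, ejecting 3. So w(2) = 3. P is now [[1]].
Step i=1: Q has 1 at row 1, column 1; remove that cell from P, ejecting 1. So w(1) = 1. P is now [].

So w = 1 3 4 7 5 2 6.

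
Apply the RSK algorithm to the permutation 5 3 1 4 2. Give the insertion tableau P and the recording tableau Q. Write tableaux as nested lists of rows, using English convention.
Insert each entry of the permutation into P by Schensted row insertion, recording in Q the position of each new cell.

After inserting 5: P = [[5]].
After inserting 3: P = [[3], [5]].
After inserting 1: P = [[1], [3], [5]].
After inserting 4: P = [[1, 4], [3], [5]].
After inserting 2: P = [[1, 2], [3, 4], [5]].

So P = [[1, 2], [3, 4], [5]], Q = [[1, 4], [2, 5], [3]].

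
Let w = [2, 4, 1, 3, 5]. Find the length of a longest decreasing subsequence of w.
2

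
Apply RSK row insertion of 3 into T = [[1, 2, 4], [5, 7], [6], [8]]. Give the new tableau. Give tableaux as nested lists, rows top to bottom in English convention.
In row 1, 3 replaces 4 (the leftmost entry greater than 3); 4 is bumped to row 2. In row 2, 4 replaces 5 (the leftmost entry greater than 4); 5 is bumped to row 3. In row 3, 5 replaces 6 (the leftmost entry greater than 5); 6 is bumped to row 4. In row 4, 6 replaces 8 (the leftmost entry greater than 6); 8 is bumped to row 5. 8 starts a new row 5. The new tableau is [[1, 2, 3], [4, 7], [5], [6], [8]].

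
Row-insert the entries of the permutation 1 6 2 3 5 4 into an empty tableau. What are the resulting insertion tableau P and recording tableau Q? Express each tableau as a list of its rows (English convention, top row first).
Insert each entry of the permutation into P by Schensted row insertion, recording in Q the position of each new cell.

Insert 1: appended to row 1. P = [[1]].
Insert 6: appended to row 1. P = [[1, 6]].
Insert 2: 2 bumps 6 from row 1; 6 starts row 2. P = [[1, 2], [6]].
Insert 3: appended to row 1. P = [[1, 2, 3], [6]].
Insert 5: appended to row 1. P = [[1, 2, 3, 5], [6]].
Insert 4: 4 bumps 5 from row 1; 5 bumps 6 from row 2; 6 starts row 3. P = [[1, 2, 3, 4], [5], [6]].

So P = [[1, 2, 3, 4], [5], [6]], Q = [[1, 2, 4, 5], [3], [6]].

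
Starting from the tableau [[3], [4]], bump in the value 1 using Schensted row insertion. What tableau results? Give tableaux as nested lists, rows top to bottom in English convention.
[[1], [3], [4]]

In row 1, 1 replaces 3 (the leftmost entry greater than 1); 3 is bumped to row 2. In row 2, 3 replaces 4 (the leftmost entry greater than 3); 4 is bumped to row 3. 4 starts a new row 3. The new tableau is [[1], [3], [4]].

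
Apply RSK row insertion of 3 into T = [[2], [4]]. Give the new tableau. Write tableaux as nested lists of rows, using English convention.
3 is larger than every entry of row 1, so it is appended to row 1. The new tableau is [[2, 3], [4]].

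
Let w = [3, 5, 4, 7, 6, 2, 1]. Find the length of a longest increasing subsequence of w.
3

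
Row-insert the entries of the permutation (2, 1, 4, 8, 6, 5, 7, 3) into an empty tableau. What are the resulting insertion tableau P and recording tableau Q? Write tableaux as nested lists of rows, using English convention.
Insert each entry of the permutation into P by Schensted row insertion, recording in Q the position of each new cell.

Insert 2: appended to row 1. P = [[2]], Q = [[1]].
Insert 1: 1 bumps 2 from row 1; 2 starts row 2. P = [[1], [2]], Q = [[1], [2]].
Insert 4: appended to row 1. P = [[1, 4], [2]], Q = [[1, 3], [2]].
Insert 8: appended to row 1. P = [[1, 4, 8], [2]], Q = [[1, 3, 4], [2]].
Insert 6: 6 bumps 8 from row 1; 8 appends to row 2. P = [[1, 4, 6], [2, 8]], Q = [[1, 3, 4], [2, 5]].
Insert 5: 5 bumps 6 from row 1; 6 bumps 8 from row 2; 8 starts row 3. P = [[1, 4, 5], [2, 6], [8]], Q = [[1, 3, 4], [2, 5], [6]].
Insert 7: appended to row 1. P = [[1, 4, 5, 7], [2, 6], [8]], Q = [[1, 3, 4, 7], [2, 5], [6]].
Insert 3: 3 bumps 4 from row 1; 4 bumps 6 from row 2; 6 bumps 8 from row 3; 8 starts row 4. P = [[1, 3, 5, 7], [2, 4], [6], [8]], Q = [[1, 3, 4, 7], [2, 5], [6], [8]].

So P = [[1, 3, 5, 7], [2, 4], [6], [8]], Q = [[1, 3, 4, 7], [2, 5], [6], [8]].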